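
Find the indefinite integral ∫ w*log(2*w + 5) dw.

w**2*log(2*w + 5)/2 - w**2/4 + 5*w/4 - 25*log(2*w + 5)/8 + C

Use integration by parts with u = log(2*w + 5), dv = w dw.
Then du = 2/(2*w + 5) dw and v = w**2/2.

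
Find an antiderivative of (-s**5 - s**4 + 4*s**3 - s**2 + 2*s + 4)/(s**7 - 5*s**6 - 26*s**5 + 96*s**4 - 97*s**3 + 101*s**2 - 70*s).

-2*log(s)/35 - 17867*log(s - 7)/126000 + 6*log(s - 2)/175 + 7*log(s - 1)/72 + 1969*log(s + 5)/65520 + 243*log(s**2 + 1)/13000 - 149*atan(s)/6500 + C

Factor the denominator: s*(s - 7)*(s - 2)*(s - 1)*(s + 5)*(s**2 + 1).
Partial-fraction decomposition: (243*s - 149)/(6500*(s**2 + 1)) + 1969/(65520*(s + 5)) + 7/(72*(s - 1)) + 6/(175*(s - 2)) - 17867/(126000*(s - 7)) - 2/(35*s).
Integrate each term; A/(s−a) gives A·log|s−a|; the (Bs+D)/(s²+p²) term gives a log and an atan.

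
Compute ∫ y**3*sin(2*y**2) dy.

Let u = y², du = 2y dy; rewrite as (1/2)∫ u^1·sin(2u) du.
Now integrate by parts 1 time.

-y**2*cos(2*y**2)/4 + sin(2*y**2)/8 + C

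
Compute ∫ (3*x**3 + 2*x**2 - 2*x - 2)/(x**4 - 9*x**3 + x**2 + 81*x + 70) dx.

1111*log(x - 7)/144 - 59*log(x - 5)/12 - log(x + 1)/48 + 2*log(x + 2)/9 + C

Factor the denominator: (x - 7)*(x - 5)*(x + 1)*(x + 2).
Partial-fraction decomposition: 2/(9*(x + 2)) - 1/(48*(x + 1)) - 59/(12*(x - 5)) + 1111/(144*(x - 7)).
Integrate each term: A/(x−a) contributes A·log|x−a|.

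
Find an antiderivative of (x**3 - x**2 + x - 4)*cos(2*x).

x**3*sin(2*x)/2 - x**2*sin(2*x)/2 + 3*x**2*cos(2*x)/4 - x*sin(2*x)/4 - x*cos(2*x)/2 - 7*sin(2*x)/4 - cos(2*x)/8 + C

Use integration by parts with u = x**3 - x**2 + x - 4, dv = cos(2*x) dx, so v = sin(2*x)/2.
Apply parts 3 times (tabular method): alternate signs, differentiate u down to 0, integrate dv up.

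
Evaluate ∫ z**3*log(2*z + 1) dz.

z**4*log(2*z + 1)/4 - z**4/16 + z**3/24 - z**2/32 + z/32 - log(2*z + 1)/64 + C

Use integration by parts with u = log(2*z + 1), dv = z**3 dz.
Then du = 2/(2*z + 1) dz and v = z**4/4.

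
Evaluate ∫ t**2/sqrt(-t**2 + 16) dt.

Substitute t = 4·sin(θ), so dt = 4·cos(θ) dθ and the radical becomes sqrt(-t**2 + 16) = 4·cos(θ) by the Pythagorean identity.
Integrate the resulting trig expression in θ, then back-substitute θ = asin(t/4), sin(θ) = t/4, cos(θ) = sqrt(-t**2 + 16)/4 (absorbing any constant into C).

-t*sqrt(-t**2 + 16)/2 + 8*asin(t/4) + C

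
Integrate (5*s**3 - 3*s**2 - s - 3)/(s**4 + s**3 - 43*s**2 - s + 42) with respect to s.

Factor the denominator: (s - 6)*(s - 1)*(s + 1)*(s + 7).
Partial-fraction decomposition: 929/(312*(s + 7)) - 5/(42*(s + 1)) + 1/(40*(s - 1)) + 963/(455*(s - 6)).
Integrate each term: A/(s−a) contributes A·log|s−a|.

963*log(s - 6)/455 + log(s - 1)/40 - 5*log(s + 1)/42 + 929*log(s + 7)/312 + C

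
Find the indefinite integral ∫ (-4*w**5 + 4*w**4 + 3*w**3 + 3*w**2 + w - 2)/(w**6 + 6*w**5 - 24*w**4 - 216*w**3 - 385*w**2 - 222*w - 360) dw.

-68*log(w - 6)/99 - 1237*log(w + 3)/180 + 497*log(w + 4)/17 - 14693*log(w + 5)/572 + 6*log(w**2 + 1)/1105 + 23*atan(w)/2210 + C

Factor the denominator: (w - 6)*(w + 3)*(w + 4)*(w + 5)*(w**2 + 1).
Partial-fraction decomposition: (24*w + 23)/(2210*(w**2 + 1)) - 14693/(572*(w + 5)) + 497/(17*(w + 4)) - 1237/(180*(w + 3)) - 68/(99*(w - 6)).
Integrate each term; A/(w−a) gives A·log|w−a|; the (Bw+D)/(w²+p²) term gives a log and an atan.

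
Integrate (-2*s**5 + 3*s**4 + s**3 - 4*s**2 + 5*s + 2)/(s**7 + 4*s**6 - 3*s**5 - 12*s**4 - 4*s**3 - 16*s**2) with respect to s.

-9*log(s)/32 - log(s - 2)/40 - log(s + 2)/2 + 445*log(s + 4)/544 - log(s**2 + 1)/170 + 38*atan(s)/85 + 1/(8*s) + C

Factor the denominator: s**2*(s - 2)*(s + 2)*(s + 4)*(s**2 + 1).
Partial-fraction decomposition: -(s - 38)/(85*(s**2 + 1)) + 445/(544*(s + 4)) - 1/(2*(s + 2)) - 1/(40*(s - 2)) - 9/(32*s) - 1/(8*s**2).
Integrate each term; A/(s−a) gives A·log|s−a|; the (Bs+D)/(s²+p²) term gives a log and an atan.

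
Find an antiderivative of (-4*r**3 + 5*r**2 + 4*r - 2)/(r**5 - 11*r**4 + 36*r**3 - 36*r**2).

-log(r)/18 - 331*log(r - 6)/216 + 53*log(r - 3)/27 - 3*log(r - 2)/8 - 1/(18*r) + C

Factor the denominator: r**2*(r - 6)*(r - 3)*(r - 2).
Partial-fraction decomposition: -3/(8*(r - 2)) + 53/(27*(r - 3)) - 331/(216*(r - 6)) - 1/(18*r) + 1/(18*r**2).
Integrate each term; A/(r−a) gives A·log|r−a|; A/(r−a)² gives −A/(r−a).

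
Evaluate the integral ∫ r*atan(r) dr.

r**2*atan(r)/2 - r/2 + atan(r)/2 + C

Use integration by parts with u = arctan(r), dv = r dr.
Then du = 1/(r**2 + 1) dr.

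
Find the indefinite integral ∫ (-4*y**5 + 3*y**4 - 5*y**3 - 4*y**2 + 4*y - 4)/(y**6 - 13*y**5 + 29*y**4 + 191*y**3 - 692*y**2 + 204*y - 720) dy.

61299*log(y - 6)/1369 - 1889*log(y - 5)/39 - log(y + 4)/3 - 129*log(y**2 + 1)/35594 - 34*atan(y)/17797 + 2842/(37*y - 222) + C

Factor the denominator: (y - 6)**2*(y - 5)*(y + 4)*(y**2 + 1).
Partial-fraction decomposition: -(129*y + 34)/(17797*(y**2 + 1)) - 1/(3*(y + 4)) - 1889/(39*(y - 5)) + 61299/(1369*(y - 6)) - 2842/(37*(y - 6)**2).
Integrate each term; A/(y−a) gives A·log|y−a|; the (By+D)/(y²+p²) term gives a log and an atan.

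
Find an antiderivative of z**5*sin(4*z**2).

Let u = z², du = 2z dz; rewrite as (1/2)∫ u^2·sin(4u) du.
Now integrate by parts 2 times.

-z**4*cos(4*z**2)/8 + z**2*sin(4*z**2)/16 + cos(4*z**2)/64 + C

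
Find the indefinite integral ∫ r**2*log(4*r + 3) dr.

r**3*log(4*r + 3)/3 - r**3/9 + r**2/8 - 3*r/16 + 9*log(4*r + 3)/64 + C

Use integration by parts with u = log(4*r + 3), dv = r**2 dr.
Then du = 4/(4*r + 3) dr and v = r**3/3.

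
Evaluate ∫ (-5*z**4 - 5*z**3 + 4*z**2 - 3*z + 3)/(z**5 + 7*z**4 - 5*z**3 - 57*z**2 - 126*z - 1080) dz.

Factor the denominator: (z - 4)*(z + 5)*(z + 6)*(z**2 + 9).
Partial-fraction decomposition: -2*(296*z - 1191)/(1275*(z**2 + 9)) - 349/(30*(z + 6)) + 397/(51*(z + 5)) - 103/(150*(z - 4)).
Integrate each term; A/(z−a) gives A·log|z−a|; the (Bz+D)/(z²+p²) term gives a log and an atan.

-103*log(z - 4)/150 + 397*log(z + 5)/51 - 349*log(z + 6)/30 - 296*log(z**2 + 9)/1275 + 794*atan(z/3)/1275 + C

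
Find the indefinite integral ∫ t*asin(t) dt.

Use integration by parts with u = arcsin(t), dv = t dt.
Then du = 1/sqrt(-t**2 + 1) dt.

t**2*asin(t)/2 + t*sqrt(-t**2 + 1)/4 - asin(t)/4 + C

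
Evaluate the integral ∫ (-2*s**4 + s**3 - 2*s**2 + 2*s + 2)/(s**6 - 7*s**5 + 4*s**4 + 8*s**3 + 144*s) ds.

Factor the denominator: s*(s - 6)*(s - 3)*(s + 2)*(s**2 + 4).
Partial-fraction decomposition: (43*s - 27)/(520*(s**2 + 4)) + 5/(64*(s + 2)) + 29/(117*(s - 3)) - 1217/(2880*(s - 6)) + 1/(72*s).
Integrate each term; A/(s−a) gives A·log|s−a|; the (Bs+D)/(s²+p²) term gives a log and an atan.

log(s)/72 - 1217*log(s - 6)/2880 + 29*log(s - 3)/117 + 5*log(s + 2)/64 + 43*log(s**2 + 4)/1040 - 27*atan(s/2)/1040 + C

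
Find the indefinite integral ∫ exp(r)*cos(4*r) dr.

4*exp(r)*sin(4*r)/17 + exp(r)*cos(4*r)/17 + C

Let I denote the integral. Integrate by parts with u = cos(4*r), dv = exp(r) dr, so v = exp(r): I = exp(r)*cos(4*r) + 4·∫ exp(r)*sin(4*r) dr.
Apply parts again with u = sin(4*r), dv = exp(r) dr: ∫ exp(r)*sin(4*r) dr = exp(r)*sin(4*r) − 4·I. Substituting back brings back I: I = 4*exp(r)*sin(4*r) + exp(r)*cos(4*r) − 16·I.
Solving for I: (1 + 16)·I equals the remaining terms, so I = (1/17)·(4*exp(r)*sin(4*r) + exp(r)*cos(4*r)).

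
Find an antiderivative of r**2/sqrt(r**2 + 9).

r*sqrt(r**2 + 9)/2 - 9*log(r + sqrt(r**2 + 9))/2 + C

Substitute r = 3·tan(θ), so dr = 3·sec(θ)^2 dθ and the radical becomes sqrt(r**2 + 9) = 3·sec(θ) by the Pythagorean identity.
Integrate the resulting trig expression in θ, then back-substitute tan(θ) = r/3, sec(θ) = sqrt(r**2 + 9)/3 (absorbing any constant into C).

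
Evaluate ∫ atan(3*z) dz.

Use integration by parts with u = arctan(3*z), dv = dz.
Then du = 3/(9*z**2 + 1) dz.

z*atan(3*z) - log(9*z**2 + 1)/6 + C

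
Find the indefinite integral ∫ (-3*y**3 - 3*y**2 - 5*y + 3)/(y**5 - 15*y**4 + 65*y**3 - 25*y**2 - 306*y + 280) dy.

Factor the denominator: (y - 7)*(y - 5)*(y - 4)*(y - 1)*(y + 2).
Partial-fraction decomposition: 25/(1134*(y + 2)) + 1/(27*(y - 1)) - 257/(54*(y - 4)) + 59/(7*(y - 5)) - 302/(81*(y - 7)).
Integrate each term: A/(y−a) contributes A·log|y−a|.

-302*log(y - 7)/81 + 59*log(y - 5)/7 - 257*log(y - 4)/54 + log(y - 1)/27 + 25*log(y + 2)/1134 + C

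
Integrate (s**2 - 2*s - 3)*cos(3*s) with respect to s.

Use integration by parts with u = s**2 - 2*s - 3, dv = cos(3*s) ds, so v = sin(3*s)/3.
Apply parts 2 times (tabular method): alternate signs, differentiate u down to 0, integrate dv up.

s**2*sin(3*s)/3 - 2*s*sin(3*s)/3 + 2*s*cos(3*s)/9 - 29*sin(3*s)/27 - 2*cos(3*s)/9 + C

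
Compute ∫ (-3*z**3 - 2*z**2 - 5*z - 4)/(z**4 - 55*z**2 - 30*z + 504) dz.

-53*log(z - 7)/26 + 59*log(z - 3)/126 + 8*log(z + 4)/7 - 301*log(z + 6)/117 + C

Factor the denominator: (z - 7)*(z - 3)*(z + 4)*(z + 6).
Partial-fraction decomposition: -301/(117*(z + 6)) + 8/(7*(z + 4)) + 59/(126*(z - 3)) - 53/(26*(z - 7)).
Integrate each term: A/(z−a) contributes A·log|z−a|.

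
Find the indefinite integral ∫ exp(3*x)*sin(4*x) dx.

Let I denote the integral. Integrate by parts with u = sin(4*x), dv = exp(3*x) dx, so v = exp(3*x)/3: I = exp(3*x)*sin(4*x)/3 − (4/3)·∫ exp(3*x)*cos(4*x) dx.
Apply parts again with u = cos(4*x), dv = exp(3*x) dx: ∫ exp(3*x)*cos(4*x) dx = exp(3*x)*cos(4*x)/3 + (4/3)·I. Substituting back brings back I: I = exp(3*x)*sin(4*x)/3 - 4*exp(3*x)*cos(4*x)/9 − (16/9)·I.
Solving for I: (1 + 16/9)·I equals the remaining terms, so I = (9/25)·(exp(3*x)*sin(4*x)/3 - 4*exp(3*x)*cos(4*x)/9).

3*exp(3*x)*sin(4*x)/25 - 4*exp(3*x)*cos(4*x)/25 + C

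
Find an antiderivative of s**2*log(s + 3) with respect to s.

Use integration by parts with u = log(s + 3), dv = s**2 ds.
Then du = 1/(s + 3) ds and v = s**3/3.

s**3*log(s + 3)/3 - s**3/9 + s**2/2 - 3*s + 9*log(s + 3) + C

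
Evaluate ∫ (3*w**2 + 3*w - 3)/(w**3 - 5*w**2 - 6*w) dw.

log(w)/2 + 41*log(w - 6)/14 - 3*log(w + 1)/7 + C

Factor the denominator: w*(w - 6)*(w + 1).
Partial-fraction decomposition: -3/(7*(w + 1)) + 41/(14*(w - 6)) + 1/(2*w).
Integrate each term: A/(w−a) contributes A·log|w−a|.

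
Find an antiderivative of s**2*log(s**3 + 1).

s**3*log(s**3 + 1)/3 - s**3/3 + log(s**3 + 1)/3 + C

Let u = s**3 + 1, so du = (3*s**2) ds.
The integral becomes (1/3)·∫ log(u) du; integrate by parts with u′=log(u), dv′=du.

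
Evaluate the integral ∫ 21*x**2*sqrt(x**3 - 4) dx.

Let u = x**3 - 4, so du = (3*x**2) dx.
Rewriting, the integral becomes 7·∫ √u du = 7·(2/3)u^(3/2).
Substituting back, u = x**3 - 4.

14*(x**3 - 4)**(3/2)/3 + C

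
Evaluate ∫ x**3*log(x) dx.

Use integration by parts with u = log(x), dv = x**3 dx.
Then du = 1/x dx and v = x**4/4.

x**4*log(x)/4 - x**4/16 + C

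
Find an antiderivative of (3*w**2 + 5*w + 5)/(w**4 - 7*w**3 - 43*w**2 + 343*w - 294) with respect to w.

Factor the denominator: (w - 7)*(w - 6)*(w - 1)*(w + 7).
Partial-fraction decomposition: -9/(112*(w + 7)) + 13/(240*(w - 1)) - 11/(5*(w - 6)) + 187/(84*(w - 7)).
Integrate each term: A/(w−a) contributes A·log|w−a|.

187*log(w - 7)/84 - 11*log(w - 6)/5 + 13*log(w - 1)/240 - 9*log(w + 7)/112 + C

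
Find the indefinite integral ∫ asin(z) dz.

Use integration by parts with u = arcsin(z), dv = dz.
Then du = 1/sqrt(-z**2 + 1) dz.

z*asin(z) + sqrt(-z**2 + 1) + C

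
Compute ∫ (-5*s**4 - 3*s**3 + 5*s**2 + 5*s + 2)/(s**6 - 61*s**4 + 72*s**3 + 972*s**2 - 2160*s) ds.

-log(s)/1080 - 1674*log(s - 5)/605 + 137*log(s - 4)/40 - 212*log(s - 3)/243 + 126607*log(s + 6)/588060 + 284/(297*s + 1782) + C

Factor the denominator: s*(s - 5)*(s - 4)*(s - 3)*(s + 6)**2.
Partial-fraction decomposition: 126607/(588060*(s + 6)) - 284/(297*(s + 6)**2) - 212/(243*(s - 3)) + 137/(40*(s - 4)) - 1674/(605*(s - 5)) - 1/(1080*s).
Integrate each term; A/(s−a) gives A·log|s−a|; A/(s−a)² gives −A/(s−a).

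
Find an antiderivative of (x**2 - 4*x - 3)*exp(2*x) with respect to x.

Use integration by parts with u = x**2 - 4*x - 3, dv = exp(2*x) dx, so v = exp(2*x)/2.
Apply parts 2 times (tabular method): alternate signs, differentiate u down to 0, integrate dv up.

(2*x**2 - 10*x - 1)*exp(2*x)/4 + C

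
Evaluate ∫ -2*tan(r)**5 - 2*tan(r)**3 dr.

Let u = tan(r), so du = (tan(r)**2 + 1) dr.
Rewriting, the integral becomes -2·∫ u^3 du = -2·u^4/4.
Substituting back, u = tan(r).

-tan(r)**4/2 + C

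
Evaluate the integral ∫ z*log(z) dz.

z**2*log(z)/2 - z**2/4 + C

Use integration by parts with u = log(z), dv = z dz.
Then du = 1/z dz and v = z**2/2.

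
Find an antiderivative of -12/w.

-12*log(w) - 4*log(3) + C

Let u = 3*w**3, so du = (9*w**2) dw.
Rewriting, the integral becomes -4·∫ 1/u du = -4·log(u).
Substituting back, u = 3*w**3.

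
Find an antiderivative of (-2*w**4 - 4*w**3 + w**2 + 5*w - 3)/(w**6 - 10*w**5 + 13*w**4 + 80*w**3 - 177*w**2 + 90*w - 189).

Factor the denominator: (w - 7)*(w - 3)**2*(w + 3)*(w**2 + 1).
Partial-fraction decomposition: -3*(4*w - 7)/(500*(w**2 + 1)) + 7/(400*(w + 3)) + 1229/(1600*(w - 3)) + 83/(80*(w - 3)**2) - 6093/(8000*(w - 7)).
Integrate each term; A/(w−a) gives A·log|w−a|; the (Bw+D)/(w²+p²) term gives a log and an atan.

-6093*log(w - 7)/8000 + 1229*log(w - 3)/1600 + 7*log(w + 3)/400 - 3*log(w**2 + 1)/250 + 21*atan(w)/500 - 83/(80*w - 240) + C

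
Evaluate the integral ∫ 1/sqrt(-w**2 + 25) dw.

Substitute w = 5·sin(θ), so dw = 5·cos(θ) dθ and the radical becomes sqrt(-w**2 + 25) = 5·cos(θ) by the Pythagorean identity.
Integrate the resulting trig expression in θ, then back-substitute θ = asin(w/5), sin(θ) = w/5, cos(θ) = sqrt(-w**2 + 25)/5 (absorbing any constant into C).

asin(w/5) + C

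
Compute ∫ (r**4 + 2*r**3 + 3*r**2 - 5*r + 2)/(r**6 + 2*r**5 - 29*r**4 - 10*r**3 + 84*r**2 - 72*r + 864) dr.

207*log(r - 4)/700 - 149*log(r - 3)/702 + 71*log(r + 3)/1638 - 251*log(r + 6)/2700 - 11*log(r**2 + 4)/650 + 17*atan(r/2)/1300 + C

Factor the denominator: (r - 4)*(r - 3)*(r + 3)*(r + 6)*(r**2 + 4).
Partial-fraction decomposition: -(22*r - 17)/(650*(r**2 + 4)) - 251/(2700*(r + 6)) + 71/(1638*(r + 3)) - 149/(702*(r - 3)) + 207/(700*(r - 4)).
Integrate each term; A/(r−a) gives A·log|r−a|; the (Br+D)/(r²+p²) term gives a log and an atan.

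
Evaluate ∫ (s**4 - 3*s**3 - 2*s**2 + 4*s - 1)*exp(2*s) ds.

(4*s**4 - 20*s**3 + 22*s**2 - 6*s - 1)*exp(2*s)/8 + C

Use integration by parts with u = s**4 - 3*s**3 - 2*s**2 + 4*s - 1, dv = exp(2*s) ds, so v = exp(2*s)/2.
Apply parts 4 times (tabular method): alternate signs, differentiate u down to 0, integrate dv up.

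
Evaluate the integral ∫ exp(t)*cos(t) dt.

Let I denote the integral. Integrate by parts with u = cos(t), dv = exp(t) dt, so v = exp(t): I = exp(t)*cos(t) + ∫ exp(t)*sin(t) dt.
Apply parts again with u = sin(t), dv = exp(t) dt: ∫ exp(t)*sin(t) dt = exp(t)*sin(t) − I. Substituting back brings back I: I = exp(t)*sin(t) + exp(t)*cos(t) − I.
Solving for I: (1 + 1)·I equals the remaining terms, so I = (1/2)·(exp(t)*sin(t) + exp(t)*cos(t)).

exp(t)*sin(t)/2 + exp(t)*cos(t)/2 + C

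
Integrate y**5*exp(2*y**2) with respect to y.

Let u = y², du = 2y dy; rewrite as (1/2)∫ u^2·exp(2u) du.
Now integrate by parts 2 times.

(2*y**4 - 2*y**2 + 1)*exp(2*y**2)/8 + C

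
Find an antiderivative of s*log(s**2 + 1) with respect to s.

s**2*log(s**2 + 1)/2 - s**2/2 + log(s**2 + 1)/2 + C

Let u = s**2 + 1, so du = (2*s) ds.
The integral becomes (1/2)·∫ log(u) du; integrate by parts with u′=log(u), dv′=du.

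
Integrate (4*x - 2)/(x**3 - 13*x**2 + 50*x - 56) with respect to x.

26*log(x - 7)/15 - 7*log(x - 4)/3 + 3*log(x - 2)/5 + C

Factor the denominator: (x - 7)*(x - 4)*(x - 2).
Partial-fraction decomposition: 3/(5*(x - 2)) - 7/(3*(x - 4)) + 26/(15*(x - 7)).
Integrate each term: A/(x−a) contributes A·log|x−a|.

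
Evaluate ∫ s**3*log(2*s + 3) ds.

s**4*log(2*s + 3)/4 - s**4/16 + s**3/8 - 9*s**2/32 + 27*s/32 - 81*log(2*s + 3)/64 + C

Use integration by parts with u = log(2*s + 3), dv = s**3 ds.
Then du = 2/(2*s + 3) ds and v = s**4/4.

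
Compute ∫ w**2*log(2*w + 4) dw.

Use integration by parts with u = log(2*w + 4), dv = w**2 dw.
Then du = 2/(2*w + 4) dw and v = w**3/3.

w**3*log(2*w + 4)/3 - w**3/9 + w**2/3 - 4*w/3 + 8*log(w + 2)/3 + C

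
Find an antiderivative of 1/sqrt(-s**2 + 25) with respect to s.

asin(s/5) + C

Substitute s = 5·sin(θ), so ds = 5·cos(θ) dθ and the radical becomes sqrt(-s**2 + 25) = 5·cos(θ) by the Pythagorean identity.
Integrate the resulting trig expression in θ, then back-substitute θ = asin(s/5), sin(θ) = s/5, cos(θ) = sqrt(-s**2 + 25)/5 (absorbing any constant into C).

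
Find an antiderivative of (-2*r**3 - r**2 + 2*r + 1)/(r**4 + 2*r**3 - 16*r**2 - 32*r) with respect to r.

-log(r)/32 - 45*log(r - 4)/64 + 3*log(r + 2)/8 - 105*log(r + 4)/64 + C

Factor the denominator: r*(r - 4)*(r + 2)*(r + 4).
Partial-fraction decomposition: -105/(64*(r + 4)) + 3/(8*(r + 2)) - 45/(64*(r - 4)) - 1/(32*r).
Integrate each term: A/(r−a) contributes A·log|r−a|.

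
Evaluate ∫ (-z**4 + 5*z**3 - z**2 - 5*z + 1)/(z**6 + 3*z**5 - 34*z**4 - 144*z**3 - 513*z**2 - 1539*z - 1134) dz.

-769*log(z - 7)/60320 + log(z + 1)/800 - 209*log(z + 3)/1080 + 2381*log(z + 6)/8775 - 577*log(z**2 + 9)/17400 + 3601*atan(z/3)/78300 + C

Factor the denominator: (z - 7)*(z + 1)*(z + 3)*(z + 6)*(z**2 + 9).
Partial-fraction decomposition: -(1731*z - 3601)/(26100*(z**2 + 9)) + 2381/(8775*(z + 6)) - 209/(1080*(z + 3)) + 1/(800*(z + 1)) - 769/(60320*(z - 7)).
Integrate each term; A/(z−a) gives A·log|z−a|; the (Bz+D)/(z²+p²) term gives a log and an atan.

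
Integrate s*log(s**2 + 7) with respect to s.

s**2*log(s**2 + 7)/2 - s**2/2 + 7*log(s**2 + 7)/2 + C

Let u = s**2 + 7, so du = (2*s) ds.
The integral becomes (1/2)·∫ log(u) du; integrate by parts with u′=log(u), dv′=du.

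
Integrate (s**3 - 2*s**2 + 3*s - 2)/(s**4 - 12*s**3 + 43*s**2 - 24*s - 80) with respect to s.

44*log(s - 5)/3 - 343*log(s - 4)/25 + 4*log(s + 1)/75 + 42/(5*s - 20) + C

Factor the denominator: (s - 5)*(s - 4)**2*(s + 1).
Partial-fraction decomposition: 4/(75*(s + 1)) - 343/(25*(s - 4)) - 42/(5*(s - 4)**2) + 44/(3*(s - 5)).
Integrate each term; A/(s−a) gives A·log|s−a|; A/(s−a)² gives −A/(s−a).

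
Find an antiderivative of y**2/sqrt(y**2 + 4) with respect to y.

Substitute y = 2·tan(θ), so dy = 2·sec(θ)^2 dθ and the radical becomes sqrt(y**2 + 4) = 2·sec(θ) by the Pythagorean identity.
Integrate the resulting trig expression in θ, then back-substitute tan(θ) = y/2, sec(θ) = sqrt(y**2 + 4)/2 (absorbing any constant into C).

y*sqrt(y**2 + 4)/2 - 2*log(y + sqrt(y**2 + 4)) + C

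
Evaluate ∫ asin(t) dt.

t*asin(t) + sqrt(-t**2 + 1) + C

Use integration by parts with u = arcsin(t), dv = dt.
Then du = 1/sqrt(-t**2 + 1) dt.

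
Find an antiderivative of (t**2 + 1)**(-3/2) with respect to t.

t/sqrt(t**2 + 1) + C

Substitute t = tan(θ), so dt = sec(θ)^2 dθ and the radical becomes sqrt(t**2 + 1) = sec(θ) by the Pythagorean identity.
Integrate the resulting trig expression in θ, then back-substitute tan(θ) = t, sec(θ) = sqrt(t**2 + 1) (absorbing any constant into C).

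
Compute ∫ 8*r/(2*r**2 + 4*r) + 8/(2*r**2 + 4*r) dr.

Let u = 2*r**2 + 4*r, so du = (4*r + 4) dr.
Rewriting, the integral becomes 2·∫ 1/u du = 2·log(u).
Substituting back, u = 2*r**2 + 4*r.

2*log(2*r**2 + 4*r) + C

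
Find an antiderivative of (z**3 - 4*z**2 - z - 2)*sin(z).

-z**3*cos(z) + 3*z**2*sin(z) + 4*z**2*cos(z) - 8*z*sin(z) + 7*z*cos(z) - 7*sin(z) - 6*cos(z) + C

Use integration by parts with u = z**3 - 4*z**2 - z - 2, dv = sin(z) dz, so v = -cos(z).
Apply parts 3 times (tabular method): alternate signs, differentiate u down to 0, integrate dv up.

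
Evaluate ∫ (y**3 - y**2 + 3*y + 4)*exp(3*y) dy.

Use integration by parts with u = y**3 - y**2 + 3*y + 4, dv = exp(3*y) dy, so v = exp(3*y)/3.
Apply parts 3 times (tabular method): alternate signs, differentiate u down to 0, integrate dv up.

(9*y**3 - 18*y**2 + 39*y + 23)*exp(3*y)/27 + C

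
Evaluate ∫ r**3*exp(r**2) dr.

(r**2 - 1)*exp(r**2)/2 + C

Let u = r², du = 2r dr; rewrite as (1/2)∫ u^1·exp(1u) du.
Now integrate by parts 1 time.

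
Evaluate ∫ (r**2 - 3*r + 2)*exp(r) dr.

(r**2 - 5*r + 7)*exp(r) + C

Use integration by parts with u = r**2 - 3*r + 2, dv = exp(r) dr, so v = exp(r).
Apply parts 2 times (tabular method): alternate signs, differentiate u down to 0, integrate dv up.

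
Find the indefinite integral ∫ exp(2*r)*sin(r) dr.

Let I denote the integral. Integrate by parts with u = sin(r), dv = exp(2*r) dr, so v = exp(2*r)/2: I = exp(2*r)*sin(r)/2 − (1/2)·∫ exp(2*r)*cos(r) dr.
Apply parts again with u = cos(r), dv = exp(2*r) dr: ∫ exp(2*r)*cos(r) dr = exp(2*r)*cos(r)/2 + (1/2)·I. Substituting back brings back I: I = exp(2*r)*sin(r)/2 - exp(2*r)*cos(r)/4 − (1/4)·I.
Solving for I: (1 + 1/4)·I equals the remaining terms, so I = (4/5)·(exp(2*r)*sin(r)/2 - exp(2*r)*cos(r)/4).

2*exp(2*r)*sin(r)/5 - exp(2*r)*cos(r)/5 + C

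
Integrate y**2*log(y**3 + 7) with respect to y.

y**3*log(y**3 + 7)/3 - y**3/3 + 7*log(y**3 + 7)/3 + C

Let u = y**3 + 7, so du = (3*y**2) dy.
The integral becomes (1/3)·∫ log(u) du; integrate by parts with u′=log(u), dv′=du.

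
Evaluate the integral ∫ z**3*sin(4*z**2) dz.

-z**2*cos(4*z**2)/8 + sin(4*z**2)/32 + C

Let u = z², du = 2z dz; rewrite as (1/2)∫ u^1·sin(4u) du.
Now integrate by parts 1 time.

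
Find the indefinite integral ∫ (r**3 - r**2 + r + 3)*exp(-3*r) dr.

Use integration by parts with u = r**3 - r**2 + r + 3, dv = exp(-3*r) dr, so v = -exp(-3*r)/3.
Apply parts 3 times (tabular method): alternate signs, differentiate u down to 0, integrate dv up.

(-3*r**3 - 3*r - 10)*exp(-3*r)/9 + C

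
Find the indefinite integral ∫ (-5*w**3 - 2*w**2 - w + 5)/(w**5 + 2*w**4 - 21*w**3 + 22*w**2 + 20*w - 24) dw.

Factor the denominator: (w - 2)**2*(w - 1)*(w + 1)*(w + 6).
Partial-fraction decomposition: 1019/(2240*(w + 6)) - 1/(10*(w + 1)) - 3/(14*(w - 1)) - 9/(64*(w - 2)) - 15/(8*(w - 2)**2).
Integrate each term; A/(w−a) gives A·log|w−a|; A/(w−a)² gives −A/(w−a).

-9*log(w - 2)/64 - 3*log(w - 1)/14 - log(w + 1)/10 + 1019*log(w + 6)/2240 + 15/(8*w - 16) + C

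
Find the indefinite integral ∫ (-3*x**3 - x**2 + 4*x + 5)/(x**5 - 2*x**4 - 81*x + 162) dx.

Factor the denominator: (x - 3)*(x - 2)*(x + 3)*(x**2 + 9).
Partial-fraction decomposition: (76*x - 251)/(234*(x**2 + 9)) + 13/(108*(x + 3)) + 3/(13*(x - 2)) - 73/(108*(x - 3)).
Integrate each term; A/(x−a) gives A·log|x−a|; the (Bx+D)/(x²+p²) term gives a log and an atan.

-73*log(x - 3)/108 + 3*log(x - 2)/13 + 13*log(x + 3)/108 + 19*log(x**2 + 9)/117 - 251*atan(x/3)/702 + C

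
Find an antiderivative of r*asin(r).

Use integration by parts with u = arcsin(r), dv = r dr.
Then du = 1/sqrt(-r**2 + 1) dr.

r**2*asin(r)/2 + r*sqrt(-r**2 + 1)/4 - asin(r)/4 + C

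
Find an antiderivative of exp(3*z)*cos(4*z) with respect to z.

4*exp(3*z)*sin(4*z)/25 + 3*exp(3*z)*cos(4*z)/25 + C

Let I denote the integral. Integrate by parts with u = cos(4*z), dv = exp(3*z) dz, so v = exp(3*z)/3: I = exp(3*z)*cos(4*z)/3 + (4/3)·∫ exp(3*z)*sin(4*z) dz.
Apply parts again with u = sin(4*z), dv = exp(3*z) dz: ∫ exp(3*z)*sin(4*z) dz = exp(3*z)*sin(4*z)/3 − (4/3)·I. Substituting back brings back I: I = 4*exp(3*z)*sin(4*z)/9 + exp(3*z)*cos(4*z)/3 − (16/9)·I.
Solving for I: (1 + 16/9)·I equals the remaining terms, so I = (9/25)·(4*exp(3*z)*sin(4*z)/9 + exp(3*z)*cos(4*z)/3).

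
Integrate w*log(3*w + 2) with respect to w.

w**2*log(3*w + 2)/2 - w**2/4 + w/3 - 2*log(3*w + 2)/9 + C

Use integration by parts with u = log(3*w + 2), dv = w dw.
Then du = 3/(3*w + 2) dw and v = w**2/2.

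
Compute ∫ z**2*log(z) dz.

z**3*log(z)/3 - z**3/9 + C

Use integration by parts with u = log(z), dv = z**2 dz.
Then du = 1/z dz and v = z**3/3.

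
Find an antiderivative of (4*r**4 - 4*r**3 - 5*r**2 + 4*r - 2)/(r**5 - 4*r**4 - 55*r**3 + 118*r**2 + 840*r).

Factor the denominator: r*(r - 7)*(r - 6)*(r + 4)*(r + 5).
Partial-fraction decomposition: 951/(220*(r + 5)) - 591/(220*(r + 4)) - 2081/(330*(r - 6)) + 2671/(308*(r - 7)) - 1/(420*r).
Integrate each term: A/(r−a) contributes A·log|r−a|.

-log(r)/420 + 2671*log(r - 7)/308 - 2081*log(r - 6)/330 - 591*log(r + 4)/220 + 951*log(r + 5)/220 + C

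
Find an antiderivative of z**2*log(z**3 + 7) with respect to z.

z**3*log(z**3 + 7)/3 - z**3/3 + 7*log(z**3 + 7)/3 + C

Let u = z**3 + 7, so du = (3*z**2) dz.
The integral becomes (1/3)·∫ log(u) du; integrate by parts with u′=log(u), dv′=du.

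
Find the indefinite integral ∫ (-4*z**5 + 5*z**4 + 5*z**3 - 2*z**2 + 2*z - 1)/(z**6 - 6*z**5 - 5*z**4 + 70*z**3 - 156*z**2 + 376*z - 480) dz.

-8791*log(z - 5)/1566 + 445*log(z - 3)/182 - 13*log(z - 2)/144 - 1003*log(z + 4)/1512 - 469*log(z**2 + 4)/12064 - 2231*atan(z/2)/6032 + C

Factor the denominator: (z - 5)*(z - 3)*(z - 2)*(z + 4)*(z**2 + 4).
Partial-fraction decomposition: -(469*z + 4462)/(6032*(z**2 + 4)) - 1003/(1512*(z + 4)) - 13/(144*(z - 2)) + 445/(182*(z - 3)) - 8791/(1566*(z - 5)).
Integrate each term; A/(z−a) gives A·log|z−a|; the (Bz+D)/(z²+p²) term gives a log and an atan.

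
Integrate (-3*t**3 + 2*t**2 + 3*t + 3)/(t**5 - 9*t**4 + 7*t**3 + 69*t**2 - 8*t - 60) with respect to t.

-111*log(t - 6)/56 + 307*log(t - 5)/168 + log(t - 1)/24 - 5*log(t + 1)/84 + 29*log(t + 2)/168 + C

Factor the denominator: (t - 6)*(t - 5)*(t - 1)*(t + 1)*(t + 2).
Partial-fraction decomposition: 29/(168*(t + 2)) - 5/(84*(t + 1)) + 1/(24*(t - 1)) + 307/(168*(t - 5)) - 111/(56*(t - 6)).
Integrate each term: A/(t−a) contributes A·log|t−a|.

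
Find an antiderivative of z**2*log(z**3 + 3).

Let u = z**3 + 3, so du = (3*z**2) dz.
The integral becomes (1/3)·∫ log(u) du; integrate by parts with u′=log(u), dv′=du.

z**3*log(z**3 + 3)/3 - z**3/3 + log(z**3 + 3) + C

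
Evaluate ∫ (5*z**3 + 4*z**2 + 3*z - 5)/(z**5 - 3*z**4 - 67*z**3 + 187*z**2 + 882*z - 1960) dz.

Factor the denominator: (z - 7)*(z - 5)*(z - 2)*(z + 4)*(z + 7).
Partial-fraction decomposition: -515/(1512*(z + 7)) + 91/(594*(z + 4)) + 19/(270*(z - 2)) - 245/(216*(z - 5)) + 1927/(1540*(z - 7)).
Integrate each term: A/(z−a) contributes A·log|z−a|.

1927*log(z - 7)/1540 - 245*log(z - 5)/216 + 19*log(z - 2)/270 + 91*log(z + 4)/594 - 515*log(z + 7)/1512 + C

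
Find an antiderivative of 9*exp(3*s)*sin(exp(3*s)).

-3*cos(exp(3*s)) + C

Let u = exp(3*s), so du = (3*exp(3*s)) ds.
Rewriting, the integral becomes 3·∫ sin(u) du = 3·-cos(u).
Substituting back, u = exp(3*s).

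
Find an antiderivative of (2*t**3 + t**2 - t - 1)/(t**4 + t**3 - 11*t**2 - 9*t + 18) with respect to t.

59*log(t - 3)/60 - log(t - 1)/24 - 11*log(t + 2)/15 + 43*log(t + 3)/24 + C

Factor the denominator: (t - 3)*(t - 1)*(t + 2)*(t + 3).
Partial-fraction decomposition: 43/(24*(t + 3)) - 11/(15*(t + 2)) - 1/(24*(t - 1)) + 59/(60*(t - 3)).
Integrate each term: A/(t−a) contributes A·log|t−a|.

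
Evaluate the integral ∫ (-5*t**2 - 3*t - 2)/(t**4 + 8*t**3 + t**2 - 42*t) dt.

Factor the denominator: t*(t - 2)*(t + 3)*(t + 7).
Partial-fraction decomposition: 113/(126*(t + 7)) - 19/(30*(t + 3)) - 14/(45*(t - 2)) + 1/(21*t).
Integrate each term: A/(t−a) contributes A·log|t−a|.

log(t)/21 - 14*log(t - 2)/45 - 19*log(t + 3)/30 + 113*log(t + 7)/126 + C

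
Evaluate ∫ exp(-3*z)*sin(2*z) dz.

-3*exp(-3*z)*sin(2*z)/13 - 2*exp(-3*z)*cos(2*z)/13 + C

Let I denote the integral. Integrate by parts with u = sin(2*z), dv = exp(-3*z) dz, so v = -exp(-3*z)/3: I = -exp(-3*z)*sin(2*z)/3 + (2/3)·∫ exp(-3*z)*cos(2*z) dz.
Apply parts again with u = cos(2*z), dv = exp(-3*z) dz: ∫ exp(-3*z)*cos(2*z) dz = -exp(-3*z)*cos(2*z)/3 − (2/3)·I. Substituting back brings back I: I = -exp(-3*z)*sin(2*z)/3 - 2*exp(-3*z)*cos(2*z)/9 − (4/9)·I.
Solving for I: (1 + 4/9)·I equals the remaining terms, so I = (9/13)·(-exp(-3*z)*sin(2*z)/3 - 2*exp(-3*z)*cos(2*z)/9).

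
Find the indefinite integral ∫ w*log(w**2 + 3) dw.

Let u = w**2 + 3, so du = (2*w) dw.
The integral becomes (1/2)·∫ log(u) du; integrate by parts with u′=log(u), dv′=du.

w**2*log(w**2 + 3)/2 - w**2/2 + 3*log(w**2 + 3)/2 + C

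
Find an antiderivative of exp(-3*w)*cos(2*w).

Let I denote the integral. Integrate by parts with u = cos(2*w), dv = exp(-3*w) dw, so v = -exp(-3*w)/3: I = -exp(-3*w)*cos(2*w)/3 − (2/3)·∫ exp(-3*w)*sin(2*w) dw.
Apply parts again with u = sin(2*w), dv = exp(-3*w) dw: ∫ exp(-3*w)*sin(2*w) dw = -exp(-3*w)*sin(2*w)/3 + (2/3)·I. Substituting back brings back I: I = 2*exp(-3*w)*sin(2*w)/9 - exp(-3*w)*cos(2*w)/3 − (4/9)·I.
Solving for I: (1 + 4/9)·I equals the remaining terms, so I = (9/13)·(2*exp(-3*w)*sin(2*w)/9 - exp(-3*w)*cos(2*w)/3).

2*exp(-3*w)*sin(2*w)/13 - 3*exp(-3*w)*cos(2*w)/13 + C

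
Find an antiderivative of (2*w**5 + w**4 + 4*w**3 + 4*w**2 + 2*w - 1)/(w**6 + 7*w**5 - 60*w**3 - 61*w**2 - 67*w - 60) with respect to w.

179*log(w - 3)/560 + log(w + 1)/24 - 1993*log(w + 4)/357 + 1509*log(w + 5)/208 - 37*log(w**2 + 1)/2210 + 29*atan(w)/1105 + C

Factor the denominator: (w - 3)*(w + 1)*(w + 4)*(w + 5)*(w**2 + 1).
Partial-fraction decomposition: -(37*w - 29)/(1105*(w**2 + 1)) + 1509/(208*(w + 5)) - 1993/(357*(w + 4)) + 1/(24*(w + 1)) + 179/(560*(w - 3)).
Integrate each term; A/(w−a) gives A·log|w−a|; the (Bw+D)/(w²+p²) term gives a log and an atan.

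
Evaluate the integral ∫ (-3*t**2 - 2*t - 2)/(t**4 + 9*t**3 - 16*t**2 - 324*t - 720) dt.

Factor the denominator: (t - 6)*(t + 4)*(t + 5)*(t + 6).
Partial-fraction decomposition: 49/(12*(t + 6)) - 67/(11*(t + 5)) + 21/(10*(t + 4)) - 61/(660*(t - 6)).
Integrate each term: A/(t−a) contributes A·log|t−a|.

-61*log(t - 6)/660 + 21*log(t + 4)/10 - 67*log(t + 5)/11 + 49*log(t + 6)/12 + C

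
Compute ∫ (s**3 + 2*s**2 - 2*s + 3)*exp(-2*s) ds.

Use integration by parts with u = s**3 + 2*s**2 - 2*s + 3, dv = exp(-2*s) ds, so v = -exp(-2*s)/2.
Apply parts 3 times (tabular method): alternate signs, differentiate u down to 0, integrate dv up.

(-4*s**3 - 14*s**2 - 6*s - 15)*exp(-2*s)/8 + C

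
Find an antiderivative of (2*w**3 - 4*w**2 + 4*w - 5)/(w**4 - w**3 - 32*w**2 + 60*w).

-log(w)/12 + log(w - 5) - log(w - 2)/16 + 55*log(w + 6)/48 + C

Factor the denominator: w*(w - 5)*(w - 2)*(w + 6).
Partial-fraction decomposition: 55/(48*(w + 6)) - 1/(16*(w - 2)) + 1/(w - 5) - 1/(12*w).
Integrate each term: A/(w−a) contributes A·log|w−a|.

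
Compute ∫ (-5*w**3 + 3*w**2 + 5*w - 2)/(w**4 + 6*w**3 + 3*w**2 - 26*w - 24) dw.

-2*log(w - 2)/9 - log(w + 1)/18 + 29*log(w + 3)/2 - 173*log(w + 4)/9 + C

Factor the denominator: (w - 2)*(w + 1)*(w + 3)*(w + 4).
Partial-fraction decomposition: -173/(9*(w + 4)) + 29/(2*(w + 3)) - 1/(18*(w + 1)) - 2/(9*(w - 2)).
Integrate each term: A/(w−a) contributes A·log|w−a|.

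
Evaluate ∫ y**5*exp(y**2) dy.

Let u = y², du = 2y dy; rewrite as (1/2)∫ u^2·exp(1u) du.
Now integrate by parts 2 times.

(y**4 - 2*y**2 + 2)*exp(y**2)/2 + C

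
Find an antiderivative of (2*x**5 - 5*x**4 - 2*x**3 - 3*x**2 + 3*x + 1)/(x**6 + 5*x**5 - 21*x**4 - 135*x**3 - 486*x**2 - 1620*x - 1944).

Factor the denominator: (x - 6)*(x + 2)*(x + 3)*(x + 6)*(x**2 + 9).
Partial-fraction decomposition: -(668*x + 4683)/(5265*(x**2 + 9)) + 4345/(1296*(x + 6)) - 436/(243*(x + 3)) + 145/(416*(x + 2)) + 8551/(38880*(x - 6)).
Integrate each term; A/(x−a) gives A·log|x−a|; the (Bx+D)/(x²+p²) term gives a log and an atan.

8551*log(x - 6)/38880 + 145*log(x + 2)/416 - 436*log(x + 3)/243 + 4345*log(x + 6)/1296 - 334*log(x**2 + 9)/5265 - 1561*atan(x/3)/5265 + C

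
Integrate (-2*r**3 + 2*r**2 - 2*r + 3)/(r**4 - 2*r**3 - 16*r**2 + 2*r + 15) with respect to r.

Factor the denominator: (r - 5)*(r - 1)*(r + 1)*(r + 3).
Partial-fraction decomposition: -81/(64*(r + 3)) + 3/(8*(r + 1)) - 1/(32*(r - 1)) - 69/(64*(r - 5)).
Integrate each term: A/(r−a) contributes A·log|r−a|.

-69*log(r - 5)/64 - log(r - 1)/32 + 3*log(r + 1)/8 - 81*log(r + 3)/64 + C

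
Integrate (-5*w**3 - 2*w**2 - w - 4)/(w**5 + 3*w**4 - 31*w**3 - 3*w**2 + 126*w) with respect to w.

Factor the denominator: w*(w - 3)**2*(w + 2)*(w + 7).
Partial-fraction decomposition: 81/(175*(w + 7)) - 3/(25*(w + 2)) - 14/(45*(w - 3)) - 16/(15*(w - 3)**2) - 2/(63*w).
Integrate each term; A/(w−a) gives A·log|w−a|; A/(w−a)² gives −A/(w−a).

-2*log(w)/63 - 14*log(w - 3)/45 - 3*log(w + 2)/25 + 81*log(w + 7)/175 + 16/(15*w - 45) + C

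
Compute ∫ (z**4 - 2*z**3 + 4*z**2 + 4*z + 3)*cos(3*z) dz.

z**4*sin(3*z)/3 - 2*z**3*sin(3*z)/3 + 4*z**3*cos(3*z)/9 + 8*z**2*sin(3*z)/9 - 2*z**2*cos(3*z)/3 + 16*z*sin(3*z)/9 + 16*z*cos(3*z)/27 + 65*sin(3*z)/81 + 16*cos(3*z)/27 + C

Use integration by parts with u = z**4 - 2*z**3 + 4*z**2 + 4*z + 3, dv = cos(3*z) dz, so v = sin(3*z)/3.
Apply parts 4 times (tabular method): alternate signs, differentiate u down to 0, integrate dv up.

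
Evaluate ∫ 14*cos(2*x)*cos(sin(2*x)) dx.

7*sin(sin(2*x)) + C

Let u = sin(2*x), so du = (2*cos(2*x)) dx.
Rewriting, the integral becomes 7·∫ cos(u) du = 7·sin(u).
Substituting back, u = sin(2*x).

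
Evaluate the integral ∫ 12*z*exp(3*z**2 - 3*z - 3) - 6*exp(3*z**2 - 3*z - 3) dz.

2*exp(3*z**2 - 3*z - 3) + C

Let u = 3*z**2 - 3*z - 3, so du = (6*z - 3) dz.
Rewriting, the integral becomes 2·∫ e^u du = 2·e^u.
Substituting back, u = 3*z**2 - 3*z - 3.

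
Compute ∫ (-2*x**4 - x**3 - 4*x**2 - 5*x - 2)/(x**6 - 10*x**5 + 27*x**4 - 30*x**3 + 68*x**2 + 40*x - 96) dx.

-373*log(x - 6)/350 + 331*log(x - 4)/300 - 7*log(x - 1)/75 + log(x + 1)/175 + log(x**2 + 4)/40 + atan(x/2)/25 + C

Factor the denominator: (x - 6)*(x - 4)*(x - 1)*(x + 1)*(x**2 + 4).
Partial-fraction decomposition: (5*x + 8)/(100*(x**2 + 4)) + 1/(175*(x + 1)) - 7/(75*(x - 1)) + 331/(300*(x - 4)) - 373/(350*(x - 6)).
Integrate each term; A/(x−a) gives A·log|x−a|; the (Bx+D)/(x²+p²) term gives a log and an atan.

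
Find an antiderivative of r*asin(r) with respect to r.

Use integration by parts with u = arcsin(r), dv = r dr.
Then du = 1/sqrt(-r**2 + 1) dr.

r**2*asin(r)/2 + r*sqrt(-r**2 + 1)/4 - asin(r)/4 + C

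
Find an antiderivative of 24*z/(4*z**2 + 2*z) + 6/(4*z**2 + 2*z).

Let u = 4*z**2 + 2*z, so du = (8*z + 2) dz.
Rewriting, the integral becomes 3·∫ 1/u du = 3·log(u).
Substituting back, u = 4*z**2 + 2*z.

3*log(4*z**2 + 2*z) + C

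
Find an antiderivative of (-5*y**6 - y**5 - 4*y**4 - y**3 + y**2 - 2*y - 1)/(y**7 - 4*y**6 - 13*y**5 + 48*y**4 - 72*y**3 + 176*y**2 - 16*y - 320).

-83861*log(y - 5)/14094 + 671*log(y - 2)/324 + log(y + 1)/162 - 20393*log(y + 4)/19440 - 181*log(y**2 + 4)/4640 - 1311*atan(y/2)/4640 - 425/(432*y - 864) + C

Factor the denominator: (y - 5)*(y - 2)**2*(y + 1)*(y + 4)*(y**2 + 4).
Partial-fraction decomposition: -(181*y + 1311)/(2320*(y**2 + 4)) - 20393/(19440*(y + 4)) + 1/(162*(y + 1)) + 671/(324*(y - 2)) + 425/(432*(y - 2)**2) - 83861/(14094*(y - 5)).
Integrate each term; A/(y−a) gives A·log|y−a|; the (By+D)/(y²+p²) term gives a log and an atan.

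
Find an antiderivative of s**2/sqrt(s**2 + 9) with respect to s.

s*sqrt(s**2 + 9)/2 - 9*log(s + sqrt(s**2 + 9))/2 + C

Substitute s = 3·tan(θ), so ds = 3·sec(θ)^2 dθ and the radical becomes sqrt(s**2 + 9) = 3·sec(θ) by the Pythagorean identity.
Integrate the resulting trig expression in θ, then back-substitute tan(θ) = s/3, sec(θ) = sqrt(s**2 + 9)/3 (absorbing any constant into C).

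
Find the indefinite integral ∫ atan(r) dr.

r*atan(r) - log(r**2 + 1)/2 + C

Use integration by parts with u = arctan(r), dv = dr.
Then du = 1/(r**2 + 1) dr.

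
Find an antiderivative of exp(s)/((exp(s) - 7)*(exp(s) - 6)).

log(exp(s) - 7) - log(exp(s) - 6) + C

Let u = e^s, du = e^s ds.
The integral becomes ∫ du/((u-6)(u-7)); decompose into partial fractions.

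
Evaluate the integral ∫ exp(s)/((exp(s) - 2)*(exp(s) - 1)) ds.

Let u = e^s, du = e^s ds.
The integral becomes ∫ du/((u-2)(u-1)); decompose into partial fractions.

log(exp(s) - 2) - log(exp(s) - 1) + C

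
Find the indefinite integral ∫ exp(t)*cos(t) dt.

Let I denote the integral. Integrate by parts with u = cos(t), dv = exp(t) dt, so v = exp(t): I = exp(t)*cos(t) + ∫ exp(t)*sin(t) dt.
Apply parts again with u = sin(t), dv = exp(t) dt: ∫ exp(t)*sin(t) dt = exp(t)*sin(t) − I. Substituting back brings back I: I = exp(t)*sin(t) + exp(t)*cos(t) − I.
Solving for I: (1 + 1)·I equals the remaining terms, so I = (1/2)·(exp(t)*sin(t) + exp(t)*cos(t)).

exp(t)*sin(t)/2 + exp(t)*cos(t)/2 + C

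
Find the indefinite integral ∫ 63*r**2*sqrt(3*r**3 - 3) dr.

Let u = 3*r**3 - 3, so du = (9*r**2) dr.
Rewriting, the integral becomes 7·∫ √u du = 7·(2/3)u^(3/2).
Substituting back, u = 3*r**3 - 3.

14*(3*r**3 - 3)**(3/2)/3 + C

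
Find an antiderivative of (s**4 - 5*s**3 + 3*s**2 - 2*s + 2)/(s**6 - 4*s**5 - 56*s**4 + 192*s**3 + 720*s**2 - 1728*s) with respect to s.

-log(s)/864 + 53*log(s - 6)/900 - 7*log(s - 2)/768 + 317*log(s + 4)/2400 - 1249*log(s + 6)/6912 - 157/(1440*s - 8640) + C

Factor the denominator: s*(s - 6)**2*(s - 2)*(s + 4)*(s + 6).
Partial-fraction decomposition: -1249/(6912*(s + 6)) + 317/(2400*(s + 4)) - 7/(768*(s - 2)) + 53/(900*(s - 6)) + 157/(1440*(s - 6)**2) - 1/(864*s).
Integrate each term; A/(s−a) gives A·log|s−a|; A/(s−a)² gives −A/(s−a).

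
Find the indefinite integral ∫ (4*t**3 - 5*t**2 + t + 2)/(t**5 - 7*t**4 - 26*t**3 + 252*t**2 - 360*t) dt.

Factor the denominator: t*(t - 6)*(t - 5)*(t - 2)*(t + 6).
Partial-fraction decomposition: -131/(792*(t + 6)) + 1/(12*(t - 2)) - 382/(165*(t - 5)) + 173/(72*(t - 6)) - 1/(180*t).
Integrate each term: A/(t−a) contributes A·log|t−a|.

-log(t)/180 + 173*log(t - 6)/72 - 382*log(t - 5)/165 + log(t - 2)/12 - 131*log(t + 6)/792 + C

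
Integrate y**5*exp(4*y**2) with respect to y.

(8*y**4 - 4*y**2 + 1)*exp(4*y**2)/64 + C

Let u = y², du = 2y dy; rewrite as (1/2)∫ u^2·exp(4u) du.
Now integrate by parts 2 times.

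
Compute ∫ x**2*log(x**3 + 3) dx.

Let u = x**3 + 3, so du = (3*x**2) dx.
The integral becomes (1/3)·∫ log(u) du; integrate by parts with u′=log(u), dv′=du.

x**3*log(x**3 + 3)/3 - x**3/3 + log(x**3 + 3) + C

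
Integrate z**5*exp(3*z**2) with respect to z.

Let u = z², du = 2z dz; rewrite as (1/2)∫ u^2·exp(3u) du.
Now integrate by parts 2 times.

(9*z**4 - 6*z**2 + 2)*exp(3*z**2)/54 + C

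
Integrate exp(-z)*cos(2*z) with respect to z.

2*exp(-z)*sin(2*z)/5 - exp(-z)*cos(2*z)/5 + C

Let I denote the integral. Integrate by parts with u = cos(2*z), dv = exp(-z) dz, so v = -exp(-z): I = -exp(-z)*cos(2*z) − 2·∫ exp(-z)*sin(2*z) dz.
Apply parts again with u = sin(2*z), dv = exp(-z) dz: ∫ exp(-z)*sin(2*z) dz = -exp(-z)*sin(2*z) + 2·I. Substituting back brings back I: I = 2*exp(-z)*sin(2*z) - exp(-z)*cos(2*z) − 4·I.
Solving for I: (1 + 4)·I equals the remaining terms, so I = (1/5)·(2*exp(-z)*sin(2*z) - exp(-z)*cos(2*z)).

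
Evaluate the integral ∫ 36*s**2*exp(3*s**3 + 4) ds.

4*exp(3*s**3 + 4) + C

Let u = 3*s**3 + 4, so du = (9*s**2) ds.
Rewriting, the integral becomes 4·∫ e^u du = 4·e^u.
Substituting back, u = 3*s**3 + 4.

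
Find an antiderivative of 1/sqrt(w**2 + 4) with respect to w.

log(w + sqrt(w**2 + 4)) + C

Substitute w = 2·tan(θ), so dw = 2·sec(θ)^2 dθ and the radical becomes sqrt(w**2 + 4) = 2·sec(θ) by the Pythagorean identity.
Integrate the resulting trig expression in θ, then back-substitute tan(θ) = w/2, sec(θ) = sqrt(w**2 + 4)/2 (absorbing any constant into C).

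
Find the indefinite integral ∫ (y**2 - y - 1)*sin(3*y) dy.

Use integration by parts with u = y**2 - y - 1, dv = sin(3*y) dy, so v = -cos(3*y)/3.
Apply parts 2 times (tabular method): alternate signs, differentiate u down to 0, integrate dv up.

-y**2*cos(3*y)/3 + 2*y*sin(3*y)/9 + y*cos(3*y)/3 - sin(3*y)/9 + 11*cos(3*y)/27 + C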